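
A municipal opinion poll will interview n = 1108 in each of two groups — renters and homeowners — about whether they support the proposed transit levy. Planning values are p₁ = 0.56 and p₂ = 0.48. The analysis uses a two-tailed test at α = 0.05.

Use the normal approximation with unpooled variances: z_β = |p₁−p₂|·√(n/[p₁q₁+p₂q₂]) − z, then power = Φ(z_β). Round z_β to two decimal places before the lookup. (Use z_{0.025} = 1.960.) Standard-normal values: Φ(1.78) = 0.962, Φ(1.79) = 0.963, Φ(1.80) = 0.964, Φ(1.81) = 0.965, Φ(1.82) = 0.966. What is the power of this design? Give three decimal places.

Power ≈ 0.966

z_β = |p₁−p₂|·√(n/[p₁q₁+p₂q₂]) − z_{α/2}
    = 0.08 · √(1108/0.4960) − 1.960
    = 0.08 · 47.2638 − 1.960
    = 3.7811 − 1.960 = 1.8211 → 1.82
Power = Φ(1.82) = 0.966.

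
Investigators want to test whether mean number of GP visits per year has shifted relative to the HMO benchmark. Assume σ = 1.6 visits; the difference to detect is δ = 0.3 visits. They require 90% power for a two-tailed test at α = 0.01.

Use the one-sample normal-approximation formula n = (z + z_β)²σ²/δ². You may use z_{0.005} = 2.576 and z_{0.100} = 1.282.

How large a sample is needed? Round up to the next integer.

n = 424

n = (z_{α/2} + z_β)² · σ² / δ²
  = (2.576 + 1.282)² · 1.6² / 0.3²
  = 14.8842 · 2.56 / 0.09
  = 423.37
Round up → n = 424.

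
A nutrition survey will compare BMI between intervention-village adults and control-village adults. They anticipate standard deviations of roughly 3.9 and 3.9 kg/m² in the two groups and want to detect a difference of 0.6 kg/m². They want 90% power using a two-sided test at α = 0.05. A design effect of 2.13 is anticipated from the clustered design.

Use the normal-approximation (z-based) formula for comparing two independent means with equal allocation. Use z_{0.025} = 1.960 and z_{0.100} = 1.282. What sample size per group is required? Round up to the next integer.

n = (z_{α/2} + z_β)² · (σ₁² + σ₂²) / δ²
  = (1.960 + 1.282)² · (3.9² + 3.9² = 30.42) / 0.6²
  = 10.5106 · 30.42 / 0.36
  = 888.14
Design effect: 2.13 × 888.14 = 1891.74.
Round up → n = 1892 per group.

n = 1892 per group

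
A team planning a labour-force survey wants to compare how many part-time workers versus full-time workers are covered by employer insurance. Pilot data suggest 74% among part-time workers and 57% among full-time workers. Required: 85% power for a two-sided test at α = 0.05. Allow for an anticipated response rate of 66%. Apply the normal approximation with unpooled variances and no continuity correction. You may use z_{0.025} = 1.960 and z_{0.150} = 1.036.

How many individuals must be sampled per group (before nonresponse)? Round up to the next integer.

n = 206 per group

n = (z_{α/2} + z_β)² · [p₁(1−p₁) + p₂(1−p₂)] / (p₁ − p₂)²
  = (1.960 + 1.036)² · (0.74·0.26 + 0.57·0.43) / (0.17)²
  = (2.996)² · (0.1924 + 0.2451) / 0.0289
  = 8.9760 · 0.4375 / 0.0289
  = 135.88
Adjust for 66% response: 135.88 / 0.66 = 205.88.
Round up → n = 206 per group.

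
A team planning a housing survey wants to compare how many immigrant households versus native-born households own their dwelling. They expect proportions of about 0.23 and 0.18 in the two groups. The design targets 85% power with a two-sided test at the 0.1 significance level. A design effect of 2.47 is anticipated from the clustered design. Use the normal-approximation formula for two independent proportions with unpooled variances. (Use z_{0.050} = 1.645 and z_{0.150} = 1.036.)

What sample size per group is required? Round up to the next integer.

n = (z_{α/2} + z_β)² · [p₁(1−p₁) + p₂(1−p₂)] / (p₁ − p₂)²
  = (1.645 + 1.036)² · (0.23·0.77 + 0.18·0.82) / (0.05)²
  = (2.681)² · (0.1771 + 0.1476) / 0.0025
  = 7.1878 · 0.3247 / 0.0025
  = 933.55
Design effect: 2.47 × 933.55 = 2305.86.
Round up → n = 2306 per group.

n = 2306 per group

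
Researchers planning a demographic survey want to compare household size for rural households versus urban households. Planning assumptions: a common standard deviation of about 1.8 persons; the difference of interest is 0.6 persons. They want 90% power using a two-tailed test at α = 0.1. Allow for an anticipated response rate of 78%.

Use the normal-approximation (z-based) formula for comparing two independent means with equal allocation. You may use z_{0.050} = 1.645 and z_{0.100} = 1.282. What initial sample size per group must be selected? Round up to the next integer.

n = (z_{α/2} + z_β)² · (σ₁² + σ₂²) / δ²
  = (1.645 + 1.282)² · (2·1.8² = 6.48) / 0.6²
  = 8.5673 · 6.48 / 0.36
  = 154.21
Adjust for 78% response: 154.21 / 0.78 = 197.71.
Round up → n = 198 per group.

n = 198 per group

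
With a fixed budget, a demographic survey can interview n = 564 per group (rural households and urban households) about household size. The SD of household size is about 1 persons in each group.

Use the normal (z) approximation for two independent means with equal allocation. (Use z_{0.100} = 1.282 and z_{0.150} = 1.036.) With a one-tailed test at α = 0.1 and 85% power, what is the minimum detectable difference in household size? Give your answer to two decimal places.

δ = (z_α + z_β) · √((σ₁²+σ₂²)/n)
  = (1.282 + 1.036) · √(2/564)
  = 2.318 · √0.00355
  = 2.318 · 0.0595
  = 0.1380

Minimum detectable difference ≈ 0.14 persons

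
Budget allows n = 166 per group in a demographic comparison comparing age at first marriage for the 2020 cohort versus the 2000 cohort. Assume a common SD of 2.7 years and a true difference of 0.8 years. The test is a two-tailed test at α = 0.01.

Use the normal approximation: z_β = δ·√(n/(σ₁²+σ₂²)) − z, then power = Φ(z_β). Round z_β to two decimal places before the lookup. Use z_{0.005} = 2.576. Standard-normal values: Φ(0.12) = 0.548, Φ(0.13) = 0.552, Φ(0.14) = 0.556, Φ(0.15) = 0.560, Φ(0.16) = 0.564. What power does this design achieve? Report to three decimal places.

Power ≈ 0.548

z_β = δ·√(n/(σ₁²+σ₂²)) − z_{α/2}
    = 0.8 · √(166/14.58) − 2.576
    = 0.8 · 3.37423 − 2.576
    = 2.6994 − 2.576 = 0.1234 → 0.12
Power = Φ(0.12) = 0.548.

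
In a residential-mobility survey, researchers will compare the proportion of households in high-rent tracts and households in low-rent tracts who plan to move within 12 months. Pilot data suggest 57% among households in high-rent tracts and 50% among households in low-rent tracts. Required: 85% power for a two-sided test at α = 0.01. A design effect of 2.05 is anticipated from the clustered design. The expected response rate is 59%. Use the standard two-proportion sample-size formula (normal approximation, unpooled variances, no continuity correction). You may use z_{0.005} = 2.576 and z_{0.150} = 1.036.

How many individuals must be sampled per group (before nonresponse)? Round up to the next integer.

n = (z_{α/2} + z_β)² · [p₁(1−p₁) + p₂(1−p₂)] / (p₁ − p₂)²
  = (2.576 + 1.036)² · (0.57·0.43 + 0.50·0.50) / (0.07)²
  = (3.612)² · (0.2451 + 0.2500) / 0.0049
  = 13.0465 · 0.4951 / 0.0049
  = 1318.23
Design effect: 2.05 × 1318.23 = 2702.38.
Adjust for 59% response: 2702.38 / 0.59 = 4580.30.
Round up → n = 4581 per group.

n = 4581 per group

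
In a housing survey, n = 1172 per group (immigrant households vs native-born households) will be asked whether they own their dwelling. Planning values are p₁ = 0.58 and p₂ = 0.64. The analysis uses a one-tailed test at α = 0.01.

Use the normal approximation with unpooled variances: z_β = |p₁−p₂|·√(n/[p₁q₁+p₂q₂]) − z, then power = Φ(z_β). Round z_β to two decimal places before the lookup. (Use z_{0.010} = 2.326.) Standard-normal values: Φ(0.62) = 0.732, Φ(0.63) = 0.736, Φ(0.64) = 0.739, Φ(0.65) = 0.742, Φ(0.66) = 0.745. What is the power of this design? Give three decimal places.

z_β = |p₁−p₂|·√(n/[p₁q₁+p₂q₂]) − z_α
    = 0.06 · √(1172/0.4740) − 2.326
    = 0.06 · 49.7250 − 2.326
    = 2.9835 − 2.326 = 0.6575 → 0.66
Power = Φ(0.66) = 0.745.

Power ≈ 0.745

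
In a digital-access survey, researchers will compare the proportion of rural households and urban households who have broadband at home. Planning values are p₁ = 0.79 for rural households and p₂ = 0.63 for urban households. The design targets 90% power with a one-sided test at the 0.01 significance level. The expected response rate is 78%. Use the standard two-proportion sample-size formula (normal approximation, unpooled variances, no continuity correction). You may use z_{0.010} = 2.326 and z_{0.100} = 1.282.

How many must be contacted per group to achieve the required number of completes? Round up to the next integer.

n = 261 per group

n = (z_α + z_β)² · [p₁(1−p₁) + p₂(1−p₂)] / (p₁ − p₂)²
  = (2.326 + 1.282)² · (0.79·0.21 + 0.63·0.37) / (0.16)²
  = (3.608)² · (0.1659 + 0.2331) / 0.0256
  = 13.0177 · 0.3990 / 0.0256
  = 202.89
Adjust for 78% response: 202.89 / 0.78 = 260.12.
Round up → n = 261 per group.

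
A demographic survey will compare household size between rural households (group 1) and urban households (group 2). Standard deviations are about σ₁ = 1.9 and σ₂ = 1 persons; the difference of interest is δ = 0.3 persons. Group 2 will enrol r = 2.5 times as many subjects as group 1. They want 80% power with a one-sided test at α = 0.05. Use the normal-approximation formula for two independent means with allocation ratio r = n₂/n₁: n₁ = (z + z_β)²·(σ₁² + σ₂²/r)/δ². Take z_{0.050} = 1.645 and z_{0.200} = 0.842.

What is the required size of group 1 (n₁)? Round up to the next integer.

n₁ = (z_α + z_β)² · (σ₁² + σ₂²/r) / δ²
   = (1.645 + 0.842)² · (1.9² + 1²/2.5) / 0.3²
   = 6.1852 · (3.61 + 0.4) / 0.09
   = 6.1852 · 4.01 / 0.09
   = 275.58
Round up → n₁ = 276; n₂ = r·n₁ = 2.5 × 276 = 690.

n₁ = 276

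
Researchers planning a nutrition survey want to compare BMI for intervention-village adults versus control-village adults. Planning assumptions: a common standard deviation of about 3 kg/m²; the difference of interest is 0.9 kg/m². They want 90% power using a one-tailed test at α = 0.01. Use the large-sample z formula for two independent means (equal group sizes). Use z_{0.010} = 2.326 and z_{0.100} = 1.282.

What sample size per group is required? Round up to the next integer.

n = (z_α + z_β)² · (σ₁² + σ₂²) / δ²
  = (2.326 + 1.282)² · (2·3² = 18) / 0.9²
  = 13.0177 · 18 / 0.81
  = 289.28
Round up → n = 290 per group.

n = 290 per group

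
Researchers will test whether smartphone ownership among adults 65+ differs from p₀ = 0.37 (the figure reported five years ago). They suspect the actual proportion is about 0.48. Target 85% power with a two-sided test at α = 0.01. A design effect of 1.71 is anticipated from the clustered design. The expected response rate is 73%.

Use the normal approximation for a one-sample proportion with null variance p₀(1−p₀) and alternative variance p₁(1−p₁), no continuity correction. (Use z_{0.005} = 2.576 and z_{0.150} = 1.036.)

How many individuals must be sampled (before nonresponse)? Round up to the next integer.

n = 601

n = [z_{α/2}·√(p₀q₀) + z_β·√(p₁q₁)]² / (p₁ − p₀)²
  = [2.576·√(0.37·0.63) + 1.036·√(0.48·0.52)]² / (0.11)²
  = [2.576·0.4828 + 1.036·0.4996]² / 0.0121
  = [1.7613]² / 0.0121
  = 256.38
Design effect: 1.71 × 256.38 = 438.40.
Adjust for 73% response: 438.40 / 0.73 = 600.55.
Round up → n = 601.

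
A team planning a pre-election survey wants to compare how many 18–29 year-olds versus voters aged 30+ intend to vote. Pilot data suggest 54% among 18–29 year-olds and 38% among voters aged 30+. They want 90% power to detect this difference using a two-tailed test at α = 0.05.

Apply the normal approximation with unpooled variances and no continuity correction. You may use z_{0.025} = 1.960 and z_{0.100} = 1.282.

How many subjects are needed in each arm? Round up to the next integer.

n = 199 per group

n = (z_{α/2} + z_β)² · [p₁(1−p₁) + p₂(1−p₂)] / (p₁ − p₂)²
  = (1.960 + 1.282)² · (0.54·0.46 + 0.38·0.62) / (0.16)²
  = (3.242)² · (0.2484 + 0.2356) / 0.0256
  = 10.5106 · 0.4840 / 0.0256
  = 198.72
Round up → n = 199 per group.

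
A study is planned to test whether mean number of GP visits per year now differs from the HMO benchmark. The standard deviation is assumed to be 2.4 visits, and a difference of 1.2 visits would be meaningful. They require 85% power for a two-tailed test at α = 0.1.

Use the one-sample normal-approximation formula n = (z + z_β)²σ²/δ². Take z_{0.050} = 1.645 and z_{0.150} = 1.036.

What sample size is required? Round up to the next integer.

n = (z_{α/2} + z_β)² · σ² / δ²
  = (1.645 + 1.036)² · 2.4² / 1.2²
  = 7.1878 · 5.76 / 1.44
  = 28.75
Round up → n = 29.

n = 29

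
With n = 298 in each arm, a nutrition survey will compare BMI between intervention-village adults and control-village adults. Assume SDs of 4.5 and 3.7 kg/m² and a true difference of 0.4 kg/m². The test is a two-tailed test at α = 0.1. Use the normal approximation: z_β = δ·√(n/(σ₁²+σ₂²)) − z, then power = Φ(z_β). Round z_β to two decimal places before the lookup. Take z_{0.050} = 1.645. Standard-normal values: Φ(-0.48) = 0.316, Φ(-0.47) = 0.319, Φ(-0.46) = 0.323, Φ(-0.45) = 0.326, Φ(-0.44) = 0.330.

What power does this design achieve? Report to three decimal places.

z_β = δ·√(n/(σ₁²+σ₂²)) − z_{α/2}
    = 0.4 · √(298/33.94) − 1.645
    = 0.4 · 2.96314 − 1.645
    = 1.1853 − 1.645 = -0.4597 → -0.46
Power = Φ(-0.46) = 0.323.

Power ≈ 0.323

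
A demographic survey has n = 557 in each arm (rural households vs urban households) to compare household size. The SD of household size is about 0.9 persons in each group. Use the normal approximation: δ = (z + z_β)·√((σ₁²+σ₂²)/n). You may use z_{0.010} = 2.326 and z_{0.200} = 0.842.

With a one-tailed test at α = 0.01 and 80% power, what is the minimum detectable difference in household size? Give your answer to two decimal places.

Minimum detectable difference ≈ 0.17 persons

δ = (z_α + z_β) · √((σ₁²+σ₂²)/n)
  = (2.326 + 0.842) · √(1.62/557)
  = 3.168 · √0.00291
  = 3.168 · 0.0539
  = 0.1709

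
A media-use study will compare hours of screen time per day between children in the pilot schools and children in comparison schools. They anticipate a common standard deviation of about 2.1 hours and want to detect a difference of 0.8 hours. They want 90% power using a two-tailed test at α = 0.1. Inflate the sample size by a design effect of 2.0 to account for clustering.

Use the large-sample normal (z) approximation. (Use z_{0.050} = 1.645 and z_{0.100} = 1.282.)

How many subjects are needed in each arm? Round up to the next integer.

n = (z_{α/2} + z_β)² · (σ₁² + σ₂²) / δ²
  = (1.645 + 1.282)² · (2·2.1² = 8.82) / 0.8²
  = 8.5673 · 8.82 / 0.64
  = 118.07
Design effect: 2.0 × 118.07 = 236.14.
Round up → n = 237 per group.

n = 237 per group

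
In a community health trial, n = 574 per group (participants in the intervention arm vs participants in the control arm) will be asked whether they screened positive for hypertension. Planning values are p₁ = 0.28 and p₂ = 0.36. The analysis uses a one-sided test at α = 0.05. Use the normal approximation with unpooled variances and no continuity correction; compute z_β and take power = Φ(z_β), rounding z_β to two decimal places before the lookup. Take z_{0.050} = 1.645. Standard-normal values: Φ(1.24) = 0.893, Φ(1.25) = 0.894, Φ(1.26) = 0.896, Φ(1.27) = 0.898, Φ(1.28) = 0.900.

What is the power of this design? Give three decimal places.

Power ≈ 0.898

z_β = |p₁−p₂|·√(n/[p₁q₁+p₂q₂]) − z_α
    = 0.08 · √(574/0.4320) − 1.645
    = 0.08 · 36.4514 − 1.645
    = 2.9161 − 1.645 = 1.2711 → 1.27
Power = Φ(1.27) = 0.898.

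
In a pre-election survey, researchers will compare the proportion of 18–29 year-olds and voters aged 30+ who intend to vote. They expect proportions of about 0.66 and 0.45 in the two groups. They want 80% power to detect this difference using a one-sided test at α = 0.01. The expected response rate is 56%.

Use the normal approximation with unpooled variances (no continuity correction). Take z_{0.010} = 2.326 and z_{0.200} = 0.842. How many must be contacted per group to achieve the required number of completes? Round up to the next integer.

n = (z_α + z_β)² · [p₁(1−p₁) + p₂(1−p₂)] / (p₁ − p₂)²
  = (2.326 + 0.842)² · (0.66·0.34 + 0.45·0.55) / (0.21)²
  = (3.168)² · (0.2244 + 0.2475) / 0.0441
  = 10.0362 · 0.4719 / 0.0441
  = 107.39
Adjust for 56% response: 107.39 / 0.56 = 191.78.
Round up → n = 192 per group.

n = 192 per group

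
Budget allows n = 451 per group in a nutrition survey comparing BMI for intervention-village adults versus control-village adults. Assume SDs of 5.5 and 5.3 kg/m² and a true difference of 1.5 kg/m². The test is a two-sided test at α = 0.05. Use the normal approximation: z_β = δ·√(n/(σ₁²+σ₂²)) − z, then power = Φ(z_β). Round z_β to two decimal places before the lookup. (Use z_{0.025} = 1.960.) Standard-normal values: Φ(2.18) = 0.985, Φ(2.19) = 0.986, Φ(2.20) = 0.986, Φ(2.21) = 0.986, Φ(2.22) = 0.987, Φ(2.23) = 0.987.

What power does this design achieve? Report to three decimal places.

z_β = δ·√(n/(σ₁²+σ₂²)) − z_{α/2}
    = 1.5 · √(451/58.34) − 1.960
    = 1.5 · 2.78039 − 1.960
    = 4.1706 − 1.960 = 2.2106 → 2.21
Power = Φ(2.21) = 0.986.

Power ≈ 0.986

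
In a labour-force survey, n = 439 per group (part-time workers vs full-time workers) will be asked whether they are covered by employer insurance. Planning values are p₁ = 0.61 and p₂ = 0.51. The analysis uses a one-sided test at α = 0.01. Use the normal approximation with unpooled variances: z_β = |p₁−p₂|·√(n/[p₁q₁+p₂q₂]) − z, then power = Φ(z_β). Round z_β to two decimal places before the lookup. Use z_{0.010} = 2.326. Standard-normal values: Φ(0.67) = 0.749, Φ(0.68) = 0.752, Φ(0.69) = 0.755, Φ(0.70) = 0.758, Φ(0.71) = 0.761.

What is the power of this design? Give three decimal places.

Power ≈ 0.749

z_β = |p₁−p₂|·√(n/[p₁q₁+p₂q₂]) − z_α
    = 0.10 · √(439/0.4878) − 2.326
    = 0.10 · 29.9993 − 2.326
    = 2.9999 − 2.326 = 0.6739 → 0.67
Power = Φ(0.67) = 0.749.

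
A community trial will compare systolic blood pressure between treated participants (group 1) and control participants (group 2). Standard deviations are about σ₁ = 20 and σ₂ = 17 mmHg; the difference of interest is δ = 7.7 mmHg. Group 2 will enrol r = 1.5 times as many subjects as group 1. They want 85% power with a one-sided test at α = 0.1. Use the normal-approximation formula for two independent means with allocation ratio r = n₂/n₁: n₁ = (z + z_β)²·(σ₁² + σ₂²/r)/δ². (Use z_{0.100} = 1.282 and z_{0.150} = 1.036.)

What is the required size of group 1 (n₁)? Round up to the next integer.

n₁ = 54

n₁ = (z_α + z_β)² · (σ₁² + σ₂²/r) / δ²
   = (1.282 + 1.036)² · (20² + 17²/1.5) / 7.7²
   = 5.3731 · (400 + 192.6667) / 59.29
   = 5.3731 · 592.6667 / 59.29
   = 53.71
Round up → n₁ = 54; n₂ = r·n₁ = 1.5 × 54 = 81.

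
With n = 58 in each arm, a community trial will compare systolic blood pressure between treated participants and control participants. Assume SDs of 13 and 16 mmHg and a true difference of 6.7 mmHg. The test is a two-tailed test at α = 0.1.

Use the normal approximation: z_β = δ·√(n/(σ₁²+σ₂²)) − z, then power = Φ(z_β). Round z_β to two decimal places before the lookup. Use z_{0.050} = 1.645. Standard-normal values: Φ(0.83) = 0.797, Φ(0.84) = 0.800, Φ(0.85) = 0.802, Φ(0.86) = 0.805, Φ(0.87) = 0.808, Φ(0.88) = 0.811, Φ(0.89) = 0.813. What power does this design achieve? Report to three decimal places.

z_β = δ·√(n/(σ₁²+σ₂²)) − z_{α/2}
    = 6.7 · √(58/425) − 1.645
    = 6.7 · 0.36942 − 1.645
    = 2.4751 − 1.645 = 0.8301 → 0.83
Power = Φ(0.83) = 0.797.

Power ≈ 0.797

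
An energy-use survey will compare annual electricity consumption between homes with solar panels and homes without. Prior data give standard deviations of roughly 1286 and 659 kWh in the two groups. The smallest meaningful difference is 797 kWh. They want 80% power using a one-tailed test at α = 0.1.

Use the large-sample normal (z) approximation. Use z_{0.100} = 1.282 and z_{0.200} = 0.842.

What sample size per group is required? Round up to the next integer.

n = 15 per group

n = (z_α + z_β)² · (σ₁² + σ₂²) / δ²
  = (1.282 + 0.842)² · (1286² + 659² = 2088077) / 797²
  = 4.5114 · 2088077 / 635209
  = 14.83
Round up → n = 15 per group.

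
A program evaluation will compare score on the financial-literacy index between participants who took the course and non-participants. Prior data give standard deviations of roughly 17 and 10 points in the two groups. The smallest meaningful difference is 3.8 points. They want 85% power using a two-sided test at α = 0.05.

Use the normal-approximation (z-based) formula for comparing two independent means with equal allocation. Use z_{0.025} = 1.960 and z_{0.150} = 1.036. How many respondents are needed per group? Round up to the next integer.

n = (z_{α/2} + z_β)² · (σ₁² + σ₂²) / δ²
  = (1.960 + 1.036)² · (17² + 10² = 389) / 3.8²
  = 8.9760 · 389 / 14.44
  = 241.81
Round up → n = 242 per group.

n = 242 per group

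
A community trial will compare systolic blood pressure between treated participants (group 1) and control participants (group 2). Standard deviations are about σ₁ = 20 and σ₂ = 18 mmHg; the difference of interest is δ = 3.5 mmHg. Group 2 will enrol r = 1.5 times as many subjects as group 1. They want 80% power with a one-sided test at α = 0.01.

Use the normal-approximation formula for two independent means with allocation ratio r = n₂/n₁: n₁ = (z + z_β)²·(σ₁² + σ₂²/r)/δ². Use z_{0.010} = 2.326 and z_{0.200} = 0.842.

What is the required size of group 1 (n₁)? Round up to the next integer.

n₁ = (z_α + z_β)² · (σ₁² + σ₂²/r) / δ²
   = (2.326 + 0.842)² · (20² + 18²/1.5) / 3.5²
   = 10.0362 · (400 + 216) / 12.25
   = 10.0362 · 616 / 12.25
   = 504.68
Round up → n₁ = 505; n₂ = r·n₁ = 1.5 × 505 = 758.

n₁ = 505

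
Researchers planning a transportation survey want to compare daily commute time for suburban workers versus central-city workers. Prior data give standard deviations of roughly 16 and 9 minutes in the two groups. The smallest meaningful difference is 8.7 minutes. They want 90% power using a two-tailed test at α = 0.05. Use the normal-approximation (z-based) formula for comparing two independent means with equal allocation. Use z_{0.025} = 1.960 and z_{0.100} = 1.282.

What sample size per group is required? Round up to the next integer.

n = (z_{α/2} + z_β)² · (σ₁² + σ₂²) / δ²
  = (1.960 + 1.282)² · (16² + 9² = 337) / 8.7²
  = 10.5106 · 337 / 75.69
  = 46.80
Round up → n = 47 per group.

n = 47 per group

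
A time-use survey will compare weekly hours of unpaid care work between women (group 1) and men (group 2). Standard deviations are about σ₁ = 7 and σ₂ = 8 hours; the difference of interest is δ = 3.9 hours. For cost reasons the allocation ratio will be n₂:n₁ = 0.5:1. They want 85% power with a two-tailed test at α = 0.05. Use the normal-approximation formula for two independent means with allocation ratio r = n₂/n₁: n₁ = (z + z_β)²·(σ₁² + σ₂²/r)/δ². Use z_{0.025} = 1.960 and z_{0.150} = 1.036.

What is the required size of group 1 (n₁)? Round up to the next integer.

n₁ = (z_{α/2} + z_β)² · (σ₁² + σ₂²/r) / δ²
   = (1.960 + 1.036)² · (7² + 8²/0.5) / 3.9²
   = 8.9760 · (49 + 128) / 15.21
   = 8.9760 · 177 / 15.21
   = 104.45
Round up → n₁ = 105; n₂ = r·n₁ = 0.5 × 105 = 53.

n₁ = 105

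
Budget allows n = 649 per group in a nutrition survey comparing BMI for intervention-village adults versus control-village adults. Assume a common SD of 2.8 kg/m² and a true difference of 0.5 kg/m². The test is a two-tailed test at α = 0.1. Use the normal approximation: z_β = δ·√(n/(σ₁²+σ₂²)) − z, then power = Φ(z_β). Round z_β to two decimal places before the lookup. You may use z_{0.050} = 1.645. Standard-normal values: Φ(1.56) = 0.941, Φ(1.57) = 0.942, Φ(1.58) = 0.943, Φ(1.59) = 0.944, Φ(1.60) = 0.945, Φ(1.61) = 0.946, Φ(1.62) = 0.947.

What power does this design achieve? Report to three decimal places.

Power ≈ 0.942

z_β = δ·√(n/(σ₁²+σ₂²)) − z_{α/2}
    = 0.5 · √(649/15.68) − 1.645
    = 0.5 · 6.43353 − 1.645
    = 3.2168 − 1.645 = 1.5718 → 1.57
Power = Φ(1.57) = 0.942.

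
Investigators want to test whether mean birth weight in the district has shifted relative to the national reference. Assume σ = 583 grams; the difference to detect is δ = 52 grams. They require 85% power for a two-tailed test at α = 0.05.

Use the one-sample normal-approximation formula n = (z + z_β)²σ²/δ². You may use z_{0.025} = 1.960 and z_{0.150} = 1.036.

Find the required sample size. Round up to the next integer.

n = 1129

n = (z_{α/2} + z_β)² · σ² / δ²
  = (1.960 + 1.036)² · 583² / 52²
  = 8.9760 · 339889 / 2704
  = 1128.27
Round up → n = 1129.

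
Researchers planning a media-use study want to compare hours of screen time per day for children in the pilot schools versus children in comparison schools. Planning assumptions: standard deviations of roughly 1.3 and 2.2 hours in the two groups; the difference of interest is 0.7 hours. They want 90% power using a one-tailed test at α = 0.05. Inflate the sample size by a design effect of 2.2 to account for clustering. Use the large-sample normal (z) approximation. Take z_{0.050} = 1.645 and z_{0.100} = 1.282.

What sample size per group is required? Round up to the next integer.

n = (z_α + z_β)² · (σ₁² + σ₂²) / δ²
  = (1.645 + 1.282)² · (1.3² + 2.2² = 6.53) / 0.7²
  = 8.5673 · 6.53 / 0.49
  = 114.17
Design effect: 2.2 × 114.17 = 251.18.
Round up → n = 252 per group.

n = 252 per group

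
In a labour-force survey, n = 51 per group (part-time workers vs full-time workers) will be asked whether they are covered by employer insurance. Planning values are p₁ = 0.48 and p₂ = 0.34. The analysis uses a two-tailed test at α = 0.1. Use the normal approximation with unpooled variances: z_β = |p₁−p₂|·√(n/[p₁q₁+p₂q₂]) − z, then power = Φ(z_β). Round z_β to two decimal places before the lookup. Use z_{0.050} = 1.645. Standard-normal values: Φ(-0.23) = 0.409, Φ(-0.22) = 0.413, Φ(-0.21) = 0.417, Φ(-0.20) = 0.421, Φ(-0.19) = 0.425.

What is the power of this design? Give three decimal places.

z_β = |p₁−p₂|·√(n/[p₁q₁+p₂q₂]) − z_{α/2}
    = 0.14 · √(51/0.4740) − 1.645
    = 0.14 · 10.3728 − 1.645
    = 1.4522 − 1.645 = -0.1928 → -0.19
Power = Φ(-0.19) = 0.425.

Power ≈ 0.425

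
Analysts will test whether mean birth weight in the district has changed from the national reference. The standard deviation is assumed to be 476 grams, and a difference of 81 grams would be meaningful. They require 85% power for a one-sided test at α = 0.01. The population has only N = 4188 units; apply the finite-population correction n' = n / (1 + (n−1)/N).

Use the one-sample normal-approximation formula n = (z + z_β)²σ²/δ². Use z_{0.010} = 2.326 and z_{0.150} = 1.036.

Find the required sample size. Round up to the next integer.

n = (z_α + z_β)² · σ² / δ²
  = (2.326 + 1.036)² · 476² / 81²
  = 11.3030 · 226576 / 6561
  = 390.34
Finite-population correction (N = 4188): 390.34 / (1 + (390.34 − 1)/4188) = 357.14.
Round up → n = 358.

n = 358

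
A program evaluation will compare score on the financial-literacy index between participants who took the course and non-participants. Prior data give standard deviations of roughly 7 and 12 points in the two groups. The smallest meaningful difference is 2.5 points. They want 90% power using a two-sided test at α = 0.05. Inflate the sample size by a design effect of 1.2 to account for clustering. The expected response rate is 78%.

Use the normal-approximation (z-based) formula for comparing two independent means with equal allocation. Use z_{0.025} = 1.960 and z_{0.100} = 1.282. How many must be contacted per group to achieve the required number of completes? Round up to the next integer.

n = 500 per group

n = (z_{α/2} + z_β)² · (σ₁² + σ₂²) / δ²
  = (1.960 + 1.282)² · (7² + 12² = 193) / 2.5²
  = 10.5106 · 193 / 6.25
  = 324.57
Design effect: 1.2 × 324.57 = 389.48.
Adjust for 78% response: 389.48 / 0.78 = 499.33.
Round up → n = 500 per group.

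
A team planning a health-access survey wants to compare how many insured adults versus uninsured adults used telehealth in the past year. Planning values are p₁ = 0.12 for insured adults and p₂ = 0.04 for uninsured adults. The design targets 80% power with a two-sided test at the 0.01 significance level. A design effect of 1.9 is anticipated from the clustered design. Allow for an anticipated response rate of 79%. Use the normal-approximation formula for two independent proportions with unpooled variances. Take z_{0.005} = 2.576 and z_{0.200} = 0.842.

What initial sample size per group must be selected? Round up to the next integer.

n = 633 per group

n = (z_{α/2} + z_β)² · [p₁(1−p₁) + p₂(1−p₂)] / (p₁ − p₂)²
  = (2.576 + 0.842)² · (0.12·0.88 + 0.04·0.96) / (0.08)²
  = (3.418)² · (0.1056 + 0.0384) / 0.0064
  = 11.6827 · 0.1440 / 0.0064
  = 262.86
Design effect: 1.9 × 262.86 = 499.44.
Adjust for 79% response: 499.44 / 0.79 = 632.20.
Round up → n = 633 per group.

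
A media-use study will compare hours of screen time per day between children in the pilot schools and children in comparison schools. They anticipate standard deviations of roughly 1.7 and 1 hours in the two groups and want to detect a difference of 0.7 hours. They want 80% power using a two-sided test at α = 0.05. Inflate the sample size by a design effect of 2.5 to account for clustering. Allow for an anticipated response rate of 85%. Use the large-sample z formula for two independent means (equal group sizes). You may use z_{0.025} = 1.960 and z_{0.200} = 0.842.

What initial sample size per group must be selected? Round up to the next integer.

n = 184 per group

n = (z_{α/2} + z_β)² · (σ₁² + σ₂²) / δ²
  = (1.960 + 0.842)² · (1.7² + 1² = 3.89) / 0.7²
  = 7.8512 · 3.89 / 0.49
  = 62.33
Design effect: 2.5 × 62.33 = 155.82.
Adjust for 85% response: 155.82 / 0.85 = 183.32.
Round up → n = 184 per group.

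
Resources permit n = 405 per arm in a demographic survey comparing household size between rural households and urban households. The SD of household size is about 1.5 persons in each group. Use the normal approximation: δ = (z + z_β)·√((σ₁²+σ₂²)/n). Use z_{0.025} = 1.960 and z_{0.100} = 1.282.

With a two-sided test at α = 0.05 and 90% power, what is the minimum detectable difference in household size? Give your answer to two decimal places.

Minimum detectable difference ≈ 0.34 persons

δ = (z_{α/2} + z_β) · √((σ₁²+σ₂²)/n)
  = (1.960 + 1.282) · √(4.5/405)
  = 3.242 · √0.01111
  = 3.242 · 0.1054
  = 0.3417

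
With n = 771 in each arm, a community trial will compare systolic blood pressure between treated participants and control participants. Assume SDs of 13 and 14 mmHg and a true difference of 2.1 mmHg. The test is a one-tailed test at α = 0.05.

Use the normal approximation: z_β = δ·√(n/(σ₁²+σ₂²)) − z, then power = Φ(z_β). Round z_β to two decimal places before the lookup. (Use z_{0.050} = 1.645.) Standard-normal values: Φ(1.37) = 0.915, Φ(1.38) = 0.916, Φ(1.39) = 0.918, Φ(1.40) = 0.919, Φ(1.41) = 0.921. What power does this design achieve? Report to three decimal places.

Power ≈ 0.921

z_β = δ·√(n/(σ₁²+σ₂²)) − z_α
    = 2.1 · √(771/365) − 1.645
    = 2.1 · 1.45339 − 1.645
    = 3.0521 − 1.645 = 1.4071 → 1.41
Power = Φ(1.41) = 0.921.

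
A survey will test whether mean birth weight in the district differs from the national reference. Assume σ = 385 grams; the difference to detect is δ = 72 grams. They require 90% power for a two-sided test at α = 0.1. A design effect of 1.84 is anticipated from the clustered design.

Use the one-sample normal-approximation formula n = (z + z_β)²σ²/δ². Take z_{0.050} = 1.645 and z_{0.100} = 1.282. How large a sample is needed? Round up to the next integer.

n = 451

n = (z_{α/2} + z_β)² · σ² / δ²
  = (1.645 + 1.282)² · 385² / 72²
  = 8.5673 · 148225 / 5184
  = 244.96
Design effect: 1.84 × 244.96 = 450.73.
Round up → n = 451.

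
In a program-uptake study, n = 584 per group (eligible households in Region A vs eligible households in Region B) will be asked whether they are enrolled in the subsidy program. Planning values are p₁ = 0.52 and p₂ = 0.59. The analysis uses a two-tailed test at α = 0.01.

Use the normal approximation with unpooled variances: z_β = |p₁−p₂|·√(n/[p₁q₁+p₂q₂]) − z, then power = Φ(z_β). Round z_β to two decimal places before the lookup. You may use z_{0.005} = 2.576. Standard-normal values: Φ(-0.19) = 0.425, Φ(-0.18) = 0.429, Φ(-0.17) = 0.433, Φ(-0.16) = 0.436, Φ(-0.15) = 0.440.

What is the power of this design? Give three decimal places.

z_β = |p₁−p₂|·√(n/[p₁q₁+p₂q₂]) − z_{α/2}
    = 0.07 · √(584/0.4915) − 2.576
    = 0.07 · 34.4703 − 2.576
    = 2.4129 − 2.576 = -0.1631 → -0.16
Power = Φ(-0.16) = 0.436.

Power ≈ 0.436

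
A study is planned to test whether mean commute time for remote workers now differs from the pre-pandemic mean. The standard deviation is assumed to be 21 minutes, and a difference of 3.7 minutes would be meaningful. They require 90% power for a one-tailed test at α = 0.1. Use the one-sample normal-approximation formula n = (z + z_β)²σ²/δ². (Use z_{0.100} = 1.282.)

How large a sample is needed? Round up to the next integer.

n = 212

n = (z_α + z_β)² · σ² / δ²
  = (1.282 + 1.282)² · 21² / 3.7²
  = 6.5741 · 441 / 13.69
  = 211.77
Round up → n = 212.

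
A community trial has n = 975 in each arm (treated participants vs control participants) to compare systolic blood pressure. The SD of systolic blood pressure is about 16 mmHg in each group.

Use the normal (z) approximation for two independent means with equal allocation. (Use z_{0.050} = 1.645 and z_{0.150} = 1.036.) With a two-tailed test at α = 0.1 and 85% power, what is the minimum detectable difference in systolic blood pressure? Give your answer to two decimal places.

Minimum detectable difference ≈ 1.94 mmHg

δ = (z_{α/2} + z_β) · √((σ₁²+σ₂²)/n)
  = (1.645 + 1.036) · √(512/975)
  = 2.681 · √0.52513
  = 2.681 · 0.7247
  = 1.9428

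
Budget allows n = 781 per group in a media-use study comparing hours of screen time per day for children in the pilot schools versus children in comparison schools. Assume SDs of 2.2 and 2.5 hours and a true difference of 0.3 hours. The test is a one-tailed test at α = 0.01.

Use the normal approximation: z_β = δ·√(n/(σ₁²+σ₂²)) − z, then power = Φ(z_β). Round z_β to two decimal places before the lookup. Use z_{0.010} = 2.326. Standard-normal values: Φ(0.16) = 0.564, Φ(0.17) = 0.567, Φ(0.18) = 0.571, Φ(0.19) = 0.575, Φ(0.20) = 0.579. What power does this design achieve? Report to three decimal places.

z_β = δ·√(n/(σ₁²+σ₂²)) − z_α
    = 0.3 · √(781/11.09) − 2.326
    = 0.3 · 8.39189 − 2.326
    = 2.5176 − 2.326 = 0.1916 → 0.19
Power = Φ(0.19) = 0.575.

Power ≈ 0.575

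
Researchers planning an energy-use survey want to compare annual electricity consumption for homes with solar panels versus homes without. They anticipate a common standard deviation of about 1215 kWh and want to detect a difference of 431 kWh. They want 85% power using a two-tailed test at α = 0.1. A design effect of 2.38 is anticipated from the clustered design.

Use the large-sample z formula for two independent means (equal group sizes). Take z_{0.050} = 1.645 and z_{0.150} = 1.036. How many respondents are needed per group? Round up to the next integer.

n = (z_{α/2} + z_β)² · (σ₁² + σ₂²) / δ²
  = (1.645 + 1.036)² · (2·1215² = 2952450) / 431²
  = 7.1878 · 2952450 / 185761
  = 114.24
Design effect: 2.38 × 114.24 = 271.89.
Round up → n = 272 per group.

n = 272 per group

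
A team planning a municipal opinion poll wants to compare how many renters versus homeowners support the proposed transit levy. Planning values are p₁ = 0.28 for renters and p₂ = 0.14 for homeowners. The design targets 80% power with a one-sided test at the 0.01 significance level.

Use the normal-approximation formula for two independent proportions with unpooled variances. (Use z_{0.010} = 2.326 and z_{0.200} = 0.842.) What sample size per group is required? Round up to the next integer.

n = (z_α + z_β)² · [p₁(1−p₁) + p₂(1−p₂)] / (p₁ − p₂)²
  = (2.326 + 0.842)² · (0.28·0.72 + 0.14·0.86) / (0.14)²
  = (3.168)² · (0.2016 + 0.1204) / 0.0196
  = 10.0362 · 0.3220 / 0.0196
  = 164.88
Round up → n = 165 per group.

n = 165 per group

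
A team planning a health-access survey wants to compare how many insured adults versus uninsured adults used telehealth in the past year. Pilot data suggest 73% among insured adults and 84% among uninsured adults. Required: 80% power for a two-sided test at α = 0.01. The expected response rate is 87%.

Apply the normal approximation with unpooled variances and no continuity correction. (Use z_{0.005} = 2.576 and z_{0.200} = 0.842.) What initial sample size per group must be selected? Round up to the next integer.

n = (z_{α/2} + z_β)² · [p₁(1−p₁) + p₂(1−p₂)] / (p₁ − p₂)²
  = (2.576 + 0.842)² · (0.73·0.27 + 0.84·0.16) / (-0.11)²
  = (3.418)² · (0.1971 + 0.1344) / 0.0121
  = 11.6827 · 0.3315 / 0.0121
  = 320.07
Adjust for 87% response: 320.07 / 0.87 = 367.89.
Round up → n = 368 per group.

n = 368 per group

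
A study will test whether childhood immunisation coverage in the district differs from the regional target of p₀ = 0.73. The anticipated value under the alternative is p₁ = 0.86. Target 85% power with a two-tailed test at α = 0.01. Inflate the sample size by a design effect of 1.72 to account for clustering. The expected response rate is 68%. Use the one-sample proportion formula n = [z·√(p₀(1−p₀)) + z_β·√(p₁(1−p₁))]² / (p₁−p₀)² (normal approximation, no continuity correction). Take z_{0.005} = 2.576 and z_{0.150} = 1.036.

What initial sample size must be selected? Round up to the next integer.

n = 339

n = [z_{α/2}·√(p₀q₀) + z_β·√(p₁q₁)]² / (p₁ − p₀)²
  = [2.576·√(0.73·0.27) + 1.036·√(0.86·0.14)]² / (0.13)²
  = [2.576·0.4440 + 1.036·0.3470]² / 0.0169
  = [1.5031]² / 0.0169
  = 133.69
Design effect: 1.72 × 133.69 = 229.95.
Adjust for 68% response: 229.95 / 0.68 = 338.16.
Round up → n = 339.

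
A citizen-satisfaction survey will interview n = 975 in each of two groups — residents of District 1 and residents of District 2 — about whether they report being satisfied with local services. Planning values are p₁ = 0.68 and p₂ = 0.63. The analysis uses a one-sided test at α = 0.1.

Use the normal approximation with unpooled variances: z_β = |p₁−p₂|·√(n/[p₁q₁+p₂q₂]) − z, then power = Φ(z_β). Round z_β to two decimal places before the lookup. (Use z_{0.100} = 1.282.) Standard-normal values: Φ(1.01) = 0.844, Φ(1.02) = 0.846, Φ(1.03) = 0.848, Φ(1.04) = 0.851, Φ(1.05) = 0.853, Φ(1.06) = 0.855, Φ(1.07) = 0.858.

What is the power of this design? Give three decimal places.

z_β = |p₁−p₂|·√(n/[p₁q₁+p₂q₂]) − z_α
    = 0.05 · √(975/0.4507) − 1.282
    = 0.05 · 46.5113 − 1.282
    = 2.3256 − 1.282 = 1.0436 → 1.04
Power = Φ(1.04) = 0.851.

Power ≈ 0.851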